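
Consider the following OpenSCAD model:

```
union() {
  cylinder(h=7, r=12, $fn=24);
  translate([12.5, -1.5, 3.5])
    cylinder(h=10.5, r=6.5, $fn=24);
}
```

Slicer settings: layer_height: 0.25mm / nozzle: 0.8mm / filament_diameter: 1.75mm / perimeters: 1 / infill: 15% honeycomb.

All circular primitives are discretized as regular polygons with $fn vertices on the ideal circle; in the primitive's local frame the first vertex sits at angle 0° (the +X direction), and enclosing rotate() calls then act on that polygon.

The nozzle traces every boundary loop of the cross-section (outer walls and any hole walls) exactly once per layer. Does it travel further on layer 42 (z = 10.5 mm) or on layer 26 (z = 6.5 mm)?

Layer 42 (z = 10.5): the cylinder does not reach this height (z outside [0, 7]); the r=6.5 cylinder at (12.5, -1.5) contributes a regular 24-gon of circumradius 6.5 (perimeter = 2·24·6.500·sin(180°/24) = 40.72 mm); Taking the union: only the r=6.5 cylinder at (12.5, -1.5) is present, so the union is just that shape — boundary = 40.72 mm. So its perimeter = 40.72 mm. Layer 26 (z = 6.5): the r=12 cylinder contributes a regular 24-gon of circumradius 12 (perimeter = 2·24·12.000·sin(180°/24) = 75.18 mm); the cylinder at (12.5, -1.5): section is a regular 24-gon, circumradius r=6.5 (perimeter = 2·24·6.500·sin(180°/24) = 40.72 mm); Merging all regions: the regions partially overlap (shared area 49.94 mm²), so the edge portions inside another operand are dropped and the merged outline is re-measured after clipping — boundary = 87.58 mm. So its perimeter = 87.58 mm. Layer 26 is larger (87.58 vs 40.72 mm).

layer 26 (z = 6.5 mm)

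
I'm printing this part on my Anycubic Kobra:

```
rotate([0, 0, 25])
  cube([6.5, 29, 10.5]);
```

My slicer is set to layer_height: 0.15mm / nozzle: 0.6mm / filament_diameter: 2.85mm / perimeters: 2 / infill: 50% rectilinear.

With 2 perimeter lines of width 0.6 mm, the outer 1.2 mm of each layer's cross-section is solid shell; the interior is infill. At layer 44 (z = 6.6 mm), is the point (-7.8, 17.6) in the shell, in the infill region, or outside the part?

At z = 6.6 mm: the cube (footprint 6.5×29) is included at this height; (rotated 25° about Z; rotation is an isometry so areas/perimeters/island counts are preserved). Overall, the cross-section is a single solid region. Undo the 25° rotation: the query point maps to (0.369, 19.247) in the un-rotated model frame. The nearest boundary edge runs (0.00, 29.00)→(0.00, 0.00); distance from the point to it = 0.37 mm. The point is inside the cross-section, 0.37 mm from the nearest boundary — within the 1.2 mm shell band (2 × 0.6).

shell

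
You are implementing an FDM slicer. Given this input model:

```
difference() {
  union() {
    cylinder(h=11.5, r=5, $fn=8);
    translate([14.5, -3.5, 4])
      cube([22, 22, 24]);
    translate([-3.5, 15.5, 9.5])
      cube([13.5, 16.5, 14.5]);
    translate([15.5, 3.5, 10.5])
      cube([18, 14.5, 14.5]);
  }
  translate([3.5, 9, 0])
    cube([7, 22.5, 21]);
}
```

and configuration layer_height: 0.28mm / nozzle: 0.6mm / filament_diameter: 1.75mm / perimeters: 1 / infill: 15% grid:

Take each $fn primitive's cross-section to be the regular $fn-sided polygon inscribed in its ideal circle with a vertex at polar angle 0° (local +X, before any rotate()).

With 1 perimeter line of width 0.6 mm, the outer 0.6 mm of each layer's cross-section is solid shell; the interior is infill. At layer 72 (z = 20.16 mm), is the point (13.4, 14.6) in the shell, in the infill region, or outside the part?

At z = 20.16 mm: the cylinder does not reach this height (z outside [0, 11.5]); the cube at (14.5, -3.5) (footprint 22×22) is included at this height; the cube at (-3.5, 15.5) is present — its section is the full 13.5×16.5 rectangle; the 18×14.5 cube at (15.5, 3.5) contributes its full rectangle; Taking the union: the regions partially overlap (shared area 261.00 mm²), so overlapping operands fuse into one piece — 2 connected regions; the cube at (3.5, 9) is present — its section is the full 7×22.5 rectangle; Subtracting the remaining from the first: starting from the result so far, the 7×22.5 cube at (3.5, 9) partially overlaps it — only the 104.00 mm² overlap (of its 157.50 mm²) is removed, clipping the outline — 2 connected regions. Overall, the cross-section has 2 separate islands. The nearest boundary edge runs (14.50, -3.50)→(14.50, 18.50); distance from the point to it = 1.10 mm. The point is not inside any of the regions above, so it lies outside the cross-section (1.10 mm from the nearest boundary).

outside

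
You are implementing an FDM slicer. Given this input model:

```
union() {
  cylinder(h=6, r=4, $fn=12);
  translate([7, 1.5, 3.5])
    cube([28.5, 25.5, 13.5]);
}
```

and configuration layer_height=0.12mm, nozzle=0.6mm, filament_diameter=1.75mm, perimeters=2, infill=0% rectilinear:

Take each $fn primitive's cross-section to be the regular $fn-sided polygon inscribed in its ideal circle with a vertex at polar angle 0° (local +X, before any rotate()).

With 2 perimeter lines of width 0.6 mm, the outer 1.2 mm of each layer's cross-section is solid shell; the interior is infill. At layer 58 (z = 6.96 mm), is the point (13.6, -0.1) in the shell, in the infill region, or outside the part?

outside

At z = 6.96 mm: the cylinder does not reach this height (z outside [0, 6]); the 28.5×25.5 cube at (7, 1.5) contributes its full rectangle; Merging all regions: only the 28.5×25.5 cube at (7, 1.5) is present, so the union is just that shape — 1 connected region. Overall, the cross-section is a single solid region. The nearest boundary edge runs (7.00, 1.50)→(35.50, 1.50); distance from the point to it = 1.60 mm. The point is not inside any of the regions above, so it lies outside the cross-section (1.60 mm from the nearest boundary).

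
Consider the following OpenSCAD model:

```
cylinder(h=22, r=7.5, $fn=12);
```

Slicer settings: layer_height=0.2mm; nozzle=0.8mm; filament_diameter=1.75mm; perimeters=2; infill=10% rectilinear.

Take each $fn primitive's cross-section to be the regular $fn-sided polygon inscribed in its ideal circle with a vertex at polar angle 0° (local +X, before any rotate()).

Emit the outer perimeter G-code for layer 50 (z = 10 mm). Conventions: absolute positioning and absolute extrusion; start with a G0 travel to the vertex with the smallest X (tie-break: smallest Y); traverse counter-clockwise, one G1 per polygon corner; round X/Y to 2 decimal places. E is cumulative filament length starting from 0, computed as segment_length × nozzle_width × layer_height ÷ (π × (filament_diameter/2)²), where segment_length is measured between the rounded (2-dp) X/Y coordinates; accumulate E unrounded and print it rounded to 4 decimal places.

At z = 10 mm: the r=7.5 cylinder gives a regular 12-gon of circumradius 7.5 (constant along its height). The outline is a single polygon with 12 vertices. Extrusion per mm of travel: 0.8 × 0.2 / (π × 0.875²) = 0.066520. Accumulating E over each segment gives final E = 3.1002.

G0 X-7.50 Y0.00 Z10.00
G1 X-6.50 Y-3.75 E0.2582
G1 X-3.75 Y-6.50 E0.5169
G1 X0.00 Y-7.50 E0.7750
G1 X3.75 Y-6.50 E1.0332
G1 X6.50 Y-3.75 E1.2919
G1 X7.50 Y0.00 E1.5501
G1 X6.50 Y3.75 E1.8082
G1 X3.75 Y6.50 E2.0669
G1 X0.00 Y7.50 E2.3251
G1 X-3.75 Y6.50 E2.5833
G1 X-6.50 Y3.75 E2.8420
G1 X-7.50 Y0.00 E3.1002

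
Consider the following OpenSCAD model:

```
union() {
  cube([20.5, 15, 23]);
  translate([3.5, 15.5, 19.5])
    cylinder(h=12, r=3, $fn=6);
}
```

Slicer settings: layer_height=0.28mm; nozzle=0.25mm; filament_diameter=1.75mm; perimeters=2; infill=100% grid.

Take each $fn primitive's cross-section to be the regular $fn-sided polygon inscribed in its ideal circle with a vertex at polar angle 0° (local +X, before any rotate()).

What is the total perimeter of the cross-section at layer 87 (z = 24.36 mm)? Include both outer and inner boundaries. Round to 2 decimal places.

At z = 24.36 mm: the cube is absent (z outside [0, 23]); the r=3 cylinder at (3.5, 15.5) gives a regular 6-gon of circumradius 3 (constant along its height) (perimeter = 2·6·3.000·sin(180°/6) = 18.00 mm); Combining (union): only the r=3 cylinder at (3.5, 15.5) is present, so the union is just that shape — boundary = 18.00 mm. Overall, the cross-section is a single solid region. Total boundary length (outer) = 18.00 mm.

18.00 mm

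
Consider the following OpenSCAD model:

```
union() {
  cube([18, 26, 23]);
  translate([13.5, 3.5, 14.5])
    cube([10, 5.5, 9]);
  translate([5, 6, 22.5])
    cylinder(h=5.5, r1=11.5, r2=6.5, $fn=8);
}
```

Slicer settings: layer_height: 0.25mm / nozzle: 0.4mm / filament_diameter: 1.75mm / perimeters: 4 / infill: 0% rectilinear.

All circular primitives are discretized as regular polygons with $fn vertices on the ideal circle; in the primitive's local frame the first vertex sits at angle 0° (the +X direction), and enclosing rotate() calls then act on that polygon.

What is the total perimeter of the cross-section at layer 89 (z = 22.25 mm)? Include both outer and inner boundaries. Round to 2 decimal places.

At z = 22.25 mm: the 18×26 cube contributes its full rectangle (perimeter 88.00 mm); the cube at (13.5, 3.5) is present — its section is the full 10×5.5 rectangle (perimeter 31.00 mm); the cone at (5, 6) does not reach this height (z outside [22.5, 28]); Combining (union): the regions partially overlap (shared area 24.75 mm²), so the edge portions inside another operand are dropped and the merged outline is re-measured after clipping — boundary = 99.00 mm. Overall, the cross-section is a single solid region. Total boundary length (outer) = 99.00 mm.

99.00 mm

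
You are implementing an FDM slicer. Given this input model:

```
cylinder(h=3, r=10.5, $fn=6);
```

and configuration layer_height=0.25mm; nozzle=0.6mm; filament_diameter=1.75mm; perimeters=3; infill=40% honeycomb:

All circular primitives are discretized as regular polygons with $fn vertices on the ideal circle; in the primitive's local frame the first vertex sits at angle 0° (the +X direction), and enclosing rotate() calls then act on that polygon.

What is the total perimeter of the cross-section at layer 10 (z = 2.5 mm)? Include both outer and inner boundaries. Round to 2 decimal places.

At z = 2.5 mm: the r=10.5 cylinder contributes a regular 6-gon of circumradius 10.5 (perimeter = 2·6·10.500·sin(180°/6) = 63.00 mm). Overall, the cross-section is a single solid region. Total boundary length (outer) = 63.00 mm.

63.00 mm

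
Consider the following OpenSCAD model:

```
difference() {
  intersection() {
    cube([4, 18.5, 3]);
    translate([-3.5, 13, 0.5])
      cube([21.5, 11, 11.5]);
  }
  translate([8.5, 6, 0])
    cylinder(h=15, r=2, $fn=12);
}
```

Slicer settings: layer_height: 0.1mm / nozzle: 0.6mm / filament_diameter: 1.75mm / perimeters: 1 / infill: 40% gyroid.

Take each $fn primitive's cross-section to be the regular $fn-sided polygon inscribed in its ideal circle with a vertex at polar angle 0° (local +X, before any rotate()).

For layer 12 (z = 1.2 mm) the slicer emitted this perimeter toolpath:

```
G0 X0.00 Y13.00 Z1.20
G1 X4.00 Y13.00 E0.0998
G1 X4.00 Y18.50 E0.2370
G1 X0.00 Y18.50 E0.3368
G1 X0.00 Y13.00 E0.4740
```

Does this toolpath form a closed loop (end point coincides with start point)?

Start point (G0): (0.00, 13.00). End point (last G1): the path returns to the start — closed.

yes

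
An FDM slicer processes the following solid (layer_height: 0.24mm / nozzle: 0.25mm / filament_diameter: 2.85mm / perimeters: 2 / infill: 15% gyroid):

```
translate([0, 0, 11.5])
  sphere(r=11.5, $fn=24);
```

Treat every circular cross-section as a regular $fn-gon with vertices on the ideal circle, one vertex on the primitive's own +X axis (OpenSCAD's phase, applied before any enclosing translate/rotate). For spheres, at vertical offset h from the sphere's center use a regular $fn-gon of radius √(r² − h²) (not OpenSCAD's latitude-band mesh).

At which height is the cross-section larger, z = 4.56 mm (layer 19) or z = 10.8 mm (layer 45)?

Layer 19 (z = 4.56): the r=11.5 sphere contributes a regular 24-gon of circumradius √(11.5²−6.94²) = 9.170 (area = (24/2)·9.170²·sin(360°/24) = 261.16 mm²). So its area = 261.16 mm². Layer 45 (z = 10.8): the r=11.5 sphere contributes a regular 24-gon of circumradius √(11.5²−0.7²) = 11.479 (area = (24/2)·11.479²·sin(360°/24) = 409.22 mm²). So its area = 409.22 mm². Layer 45 is larger (409.22 vs 261.16 mm²).

layer 45 (z = 10.8 mm)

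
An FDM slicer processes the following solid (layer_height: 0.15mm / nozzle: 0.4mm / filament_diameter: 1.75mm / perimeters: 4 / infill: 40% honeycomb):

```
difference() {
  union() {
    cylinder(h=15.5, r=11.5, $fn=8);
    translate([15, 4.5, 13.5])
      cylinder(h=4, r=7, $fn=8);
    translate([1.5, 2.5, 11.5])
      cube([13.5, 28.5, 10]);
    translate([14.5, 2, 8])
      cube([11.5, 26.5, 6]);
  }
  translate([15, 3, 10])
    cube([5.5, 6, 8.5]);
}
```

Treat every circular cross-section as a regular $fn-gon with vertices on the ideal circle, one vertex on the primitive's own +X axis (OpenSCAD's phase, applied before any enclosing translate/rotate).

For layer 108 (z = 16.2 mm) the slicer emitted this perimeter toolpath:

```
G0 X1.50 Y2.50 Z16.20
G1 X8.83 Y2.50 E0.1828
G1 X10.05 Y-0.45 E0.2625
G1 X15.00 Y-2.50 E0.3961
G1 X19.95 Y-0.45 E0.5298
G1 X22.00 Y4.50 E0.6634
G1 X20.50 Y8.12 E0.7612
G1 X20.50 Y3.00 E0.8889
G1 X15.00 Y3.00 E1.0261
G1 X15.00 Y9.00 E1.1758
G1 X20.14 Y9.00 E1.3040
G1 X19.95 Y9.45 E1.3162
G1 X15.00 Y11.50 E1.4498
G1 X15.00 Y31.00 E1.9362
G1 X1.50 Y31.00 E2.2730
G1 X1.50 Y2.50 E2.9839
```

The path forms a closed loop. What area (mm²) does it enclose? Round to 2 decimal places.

442.68 mm²

Apply the shoelace formula to the sequence of (X, Y) vertices; enclosed area = 442.68 mm².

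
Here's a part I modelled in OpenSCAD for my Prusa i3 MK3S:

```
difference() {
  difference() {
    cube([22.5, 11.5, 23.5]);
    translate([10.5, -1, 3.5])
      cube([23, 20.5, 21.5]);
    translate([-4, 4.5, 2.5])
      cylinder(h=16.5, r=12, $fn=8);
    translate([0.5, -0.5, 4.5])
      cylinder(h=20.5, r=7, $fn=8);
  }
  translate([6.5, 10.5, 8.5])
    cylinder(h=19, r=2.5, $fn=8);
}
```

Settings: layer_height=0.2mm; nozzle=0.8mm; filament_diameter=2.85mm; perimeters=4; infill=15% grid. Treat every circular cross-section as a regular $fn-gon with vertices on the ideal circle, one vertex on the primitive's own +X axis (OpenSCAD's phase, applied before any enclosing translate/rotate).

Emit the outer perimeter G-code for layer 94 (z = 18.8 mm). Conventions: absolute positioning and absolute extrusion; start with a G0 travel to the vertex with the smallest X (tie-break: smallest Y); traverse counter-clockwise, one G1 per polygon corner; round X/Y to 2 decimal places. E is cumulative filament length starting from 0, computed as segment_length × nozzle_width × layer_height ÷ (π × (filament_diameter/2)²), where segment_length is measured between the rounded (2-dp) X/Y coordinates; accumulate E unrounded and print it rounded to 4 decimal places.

At z = 18.8 mm: the 22.5×11.5 cube contributes its full rectangle; the cube at (10.5, -1) is present — its section is the full 23×20.5 rectangle; the r=12 cylinder at (-4, 4.5) contributes a regular 8-gon of circumradius 12; the r=7 cylinder at (0.5, -0.5) gives a regular 8-gon of circumradius 7 (constant along its height); Taking the first minus the rest: starting from the 22.5×11.5 cube, the 23×20.5 cube at (10.5, -1) partially overlaps it — only the 138.00 mm² overlap (of its 471.50 mm²) is removed, clipping the outline; the r=12 cylinder at (-4, 4.5) partially overlaps it — only the 77.66 mm² overlap (of its 407.29 mm²) is removed, clipping the outline; the r=7 cylinder at (0.5, -0.5) partially overlaps it — only the 0.81 mm² overlap (of its 138.59 mm²) is removed, clipping the outline — 1 connected region; the cylinder at (6.5, 10.5): section is a regular 8-gon, circumradius r=2.5; Taking the first minus the rest: starting from that combined region, the r=2.5 cylinder at (6.5, 10.5) partially overlaps it — only the 9.07 mm² overlap (of its 17.68 mm²) is removed, clipping the outline — 1 connected region. The outline is a single polygon with 9 vertices. Extrusion per mm of travel: 0.8 × 0.2 / (π × 1.425²) = 0.025081. Accumulating E over each segment gives final E = 0.7567.

G0 X6.54 Y8.02 Z18.80
G1 X8.00 Y4.50 E0.0956
G1 X6.71 Y1.40 E0.1798
G1 X7.29 Y0.00 E0.2178
G1 X10.50 Y0.00 E0.2983
G1 X10.50 Y11.50 E0.5867
G1 X8.59 Y11.50 E0.6346
G1 X9.00 Y10.50 E0.6617
G1 X8.27 Y8.73 E0.7098
G1 X6.54 Y8.02 E0.7567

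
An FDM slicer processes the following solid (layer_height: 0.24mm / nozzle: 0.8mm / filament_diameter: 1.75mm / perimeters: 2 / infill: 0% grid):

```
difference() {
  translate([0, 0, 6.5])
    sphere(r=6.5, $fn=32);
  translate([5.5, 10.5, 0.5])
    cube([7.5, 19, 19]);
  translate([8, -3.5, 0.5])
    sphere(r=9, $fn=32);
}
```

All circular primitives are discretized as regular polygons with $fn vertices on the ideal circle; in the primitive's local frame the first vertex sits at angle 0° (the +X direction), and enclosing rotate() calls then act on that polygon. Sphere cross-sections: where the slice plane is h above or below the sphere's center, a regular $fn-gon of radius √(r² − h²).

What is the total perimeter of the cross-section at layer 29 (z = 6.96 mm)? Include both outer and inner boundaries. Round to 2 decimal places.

40.80 mm

At z = 6.96 mm: the r=6.5 sphere slices to a regular 32-gon of circumradius 6.484 (√(r²−h²) with h=0.46 from center) (perimeter = 2·32·6.484·sin(180°/32) = 40.67 mm); the 7.5×19 cube at (5.5, 10.5) contributes its full rectangle (perimeter 53.00 mm); the r=9 sphere at (8, -3.5) slices to a regular 32-gon of circumradius 6.266 (√(r²−h²) with h=6.46 from center) (perimeter = 2·32·6.266·sin(180°/32) = 39.31 mm); After the difference (first − rest): starting from the r=6.5 sphere, the 7.5×19 cube at (5.5, 10.5) misses the remaining region (no effect); the r=9 sphere at (8, -3.5) partially overlaps it — only the 25.37 mm² overlap (of its 122.57 mm²) is removed, clipping the outline — boundary = 40.80 mm. Overall, the cross-section is a single solid region. Total boundary length (outer) = 40.80 mm.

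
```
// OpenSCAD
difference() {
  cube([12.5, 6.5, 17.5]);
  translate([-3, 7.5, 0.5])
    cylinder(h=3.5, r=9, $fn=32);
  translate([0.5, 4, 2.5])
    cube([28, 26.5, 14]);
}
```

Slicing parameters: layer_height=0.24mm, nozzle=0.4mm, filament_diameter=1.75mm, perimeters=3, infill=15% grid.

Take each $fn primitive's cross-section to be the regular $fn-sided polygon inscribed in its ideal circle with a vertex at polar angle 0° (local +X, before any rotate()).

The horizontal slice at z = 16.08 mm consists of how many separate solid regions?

1

At z = 16.08 mm: the cube (footprint 12.5×6.5) is included at this height; the cylinder at (-3, 7.5) is absent (z outside [0.5, 4]); the 28×26.5 cube at (0.5, 4) contributes its full rectangle; Taking the first minus the rest: starting from the 12.5×6.5 cube, the 28×26.5 cube at (0.5, 4) partially overlaps it — only the 30.00 mm² overlap (of its 742.00 mm²) is removed, clipping the outline — 1 connected region. The result has 1 disconnected region.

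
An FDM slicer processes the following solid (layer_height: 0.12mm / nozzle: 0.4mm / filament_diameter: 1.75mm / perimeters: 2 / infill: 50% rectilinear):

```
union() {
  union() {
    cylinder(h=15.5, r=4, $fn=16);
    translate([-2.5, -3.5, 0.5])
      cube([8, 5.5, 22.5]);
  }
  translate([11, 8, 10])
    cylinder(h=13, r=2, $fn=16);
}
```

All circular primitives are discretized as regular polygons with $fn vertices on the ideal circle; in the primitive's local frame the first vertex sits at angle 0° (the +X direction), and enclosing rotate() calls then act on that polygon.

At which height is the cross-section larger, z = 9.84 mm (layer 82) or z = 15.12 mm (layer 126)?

layer 126 (z = 15.12 mm)

Layer 82 (z = 9.84): the r=4 cylinder gives a regular 16-gon of circumradius 4 (constant along its height) (area = (16/2)·4.000²·sin(360°/16) = 48.98 mm²); the 8×5.5 cube at (-2.5, -3.5) contributes its full rectangle (area 44.00 mm²); Merging all regions: the regions partially overlap — summed areas 92.98 mm² minus the doubly-counted overlap 32.83 mm² gives 60.15 mm² — area = 60.15 mm²; the cylinder at (11, 8) is absent (z outside [10, 23]); Merging all regions: only the result so far is present, so the union is just that shape — area = 60.15 mm². So its area = 60.15 mm². Layer 126 (z = 15.12): the r=4 cylinder contributes a regular 16-gon of circumradius 4 (area = (16/2)·4.000²·sin(360°/16) = 48.98 mm²); the 8×5.5 cube at (-2.5, -3.5) contributes its full rectangle (area 44.00 mm²); Taking the union: the regions partially overlap — summed areas 92.98 mm² minus the doubly-counted overlap 32.83 mm² gives 60.15 mm² — area = 60.15 mm²; the r=2 cylinder at (11, 8) contributes a regular 16-gon of circumradius 2 (area = (16/2)·2.000²·sin(360°/16) = 12.25 mm²); Taking the union: the 2 present regions are separate (no shared area or edge), so areas and boundary lengths simply add and each stays a separate island — area = 72.40 mm². So its area = 72.40 mm². Layer 126 is larger (72.40 vs 60.15 mm²).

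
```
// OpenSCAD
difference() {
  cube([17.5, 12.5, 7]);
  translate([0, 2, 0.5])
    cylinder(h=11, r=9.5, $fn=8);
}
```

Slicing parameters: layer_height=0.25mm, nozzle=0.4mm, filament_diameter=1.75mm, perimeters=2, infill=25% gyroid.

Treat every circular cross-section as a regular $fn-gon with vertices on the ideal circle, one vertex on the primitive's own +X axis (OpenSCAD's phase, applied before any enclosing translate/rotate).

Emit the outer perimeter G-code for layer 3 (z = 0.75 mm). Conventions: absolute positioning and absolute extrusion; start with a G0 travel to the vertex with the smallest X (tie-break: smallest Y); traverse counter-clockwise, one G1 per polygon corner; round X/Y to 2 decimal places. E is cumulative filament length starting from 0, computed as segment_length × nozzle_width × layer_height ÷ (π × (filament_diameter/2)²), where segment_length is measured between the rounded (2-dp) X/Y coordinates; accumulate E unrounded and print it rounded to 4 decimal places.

At z = 0.75 mm: the cube is present — its section is the full 17.5×12.5 rectangle; the r=9.5 cylinder at (0, 2) contributes a regular 8-gon of circumradius 9.5; Subtracting the remaining from the first: starting from the 17.5×12.5 cube, the r=9.5 cylinder at (0, 2) partially overlaps it — only the 81.99 mm² overlap (of its 255.27 mm²) is removed, clipping the outline — 1 connected region. The outline is a single polygon with 7 vertices. Extrusion per mm of travel: 0.4 × 0.25 / (π × 0.875²) = 0.041575. Accumulating E over each segment gives final E = 2.3507.

G0 X0.00 Y11.50 Z0.75
G1 X6.72 Y8.72 E0.3023
G1 X9.50 Y2.00 E0.6047
G1 X8.67 Y0.00 E0.6947
G1 X17.50 Y0.00 E1.0618
G1 X17.50 Y12.50 E1.5815
G1 X0.00 Y12.50 E2.3091
G1 X0.00 Y11.50 E2.3507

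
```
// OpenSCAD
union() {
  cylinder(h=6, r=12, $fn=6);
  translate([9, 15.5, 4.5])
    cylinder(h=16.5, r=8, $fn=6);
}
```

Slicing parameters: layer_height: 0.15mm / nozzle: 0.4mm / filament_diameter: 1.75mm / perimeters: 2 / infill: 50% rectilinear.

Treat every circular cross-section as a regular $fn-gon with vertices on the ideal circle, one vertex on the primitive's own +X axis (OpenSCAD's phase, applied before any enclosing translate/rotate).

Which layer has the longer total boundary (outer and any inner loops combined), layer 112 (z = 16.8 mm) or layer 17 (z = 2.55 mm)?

layer 17 (z = 2.55 mm)

Layer 112 (z = 16.8): the cylinder is absent (z outside [0, 6]); the r=8 cylinder at (9, 15.5) contributes a regular 6-gon of circumradius 8 (perimeter = 2·6·8.000·sin(180°/6) = 48.00 mm); Taking the union: only the r=8 cylinder at (9, 15.5) is present, so the union is just that shape — boundary = 48.00 mm. So its perimeter = 48.00 mm. Layer 17 (z = 2.55): the r=12 cylinder gives a regular 6-gon of circumradius 12 (constant along its height) (perimeter = 2·6·12.000·sin(180°/6) = 72.00 mm); the cylinder at (9, 15.5) does not reach this height (z outside [4.5, 21]); Combining (union): only the r=12 cylinder is present, so the union is just that shape — boundary = 72.00 mm. So its perimeter = 72.00 mm. Layer 17 is larger (72.00 vs 48.00 mm).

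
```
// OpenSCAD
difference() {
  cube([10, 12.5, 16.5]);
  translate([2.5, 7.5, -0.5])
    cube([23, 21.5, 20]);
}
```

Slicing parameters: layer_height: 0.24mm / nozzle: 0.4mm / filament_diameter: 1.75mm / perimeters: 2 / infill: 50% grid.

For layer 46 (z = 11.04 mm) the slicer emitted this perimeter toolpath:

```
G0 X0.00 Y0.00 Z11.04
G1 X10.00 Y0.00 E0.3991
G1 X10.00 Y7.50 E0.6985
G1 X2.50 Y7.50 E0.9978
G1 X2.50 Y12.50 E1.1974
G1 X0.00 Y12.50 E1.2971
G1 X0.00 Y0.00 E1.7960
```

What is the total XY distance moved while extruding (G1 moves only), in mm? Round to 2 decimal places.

Sum the Euclidean lengths of each G1 segment: total = 45.00 mm.

45.00 mm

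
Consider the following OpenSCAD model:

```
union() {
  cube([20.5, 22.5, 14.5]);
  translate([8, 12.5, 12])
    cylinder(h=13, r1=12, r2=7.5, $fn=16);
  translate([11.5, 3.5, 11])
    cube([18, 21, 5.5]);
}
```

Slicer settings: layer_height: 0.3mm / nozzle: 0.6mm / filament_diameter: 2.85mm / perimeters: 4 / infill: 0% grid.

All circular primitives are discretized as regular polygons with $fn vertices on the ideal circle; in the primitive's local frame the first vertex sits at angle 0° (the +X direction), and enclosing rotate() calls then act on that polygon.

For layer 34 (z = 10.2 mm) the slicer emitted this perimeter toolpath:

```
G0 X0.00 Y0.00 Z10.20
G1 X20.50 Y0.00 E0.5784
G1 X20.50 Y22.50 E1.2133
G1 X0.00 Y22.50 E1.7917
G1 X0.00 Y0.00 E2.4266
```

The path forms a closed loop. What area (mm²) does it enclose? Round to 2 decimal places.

461.25 mm²

Apply the shoelace formula to the sequence of (X, Y) vertices; enclosed area = 461.25 mm².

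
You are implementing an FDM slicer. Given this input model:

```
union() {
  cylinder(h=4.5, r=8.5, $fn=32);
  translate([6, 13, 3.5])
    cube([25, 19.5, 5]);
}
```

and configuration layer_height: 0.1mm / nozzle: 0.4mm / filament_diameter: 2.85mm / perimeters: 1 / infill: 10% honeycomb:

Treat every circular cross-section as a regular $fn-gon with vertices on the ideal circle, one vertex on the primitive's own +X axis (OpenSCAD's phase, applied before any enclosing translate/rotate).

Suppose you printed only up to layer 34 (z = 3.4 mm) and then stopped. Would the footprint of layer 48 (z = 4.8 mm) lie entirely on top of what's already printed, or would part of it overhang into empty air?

part overhangs

Compare the two slices. At z = 3.4: the cylinder: section is a regular 32-gon, circumradius r=8.5 (area = (32/2)·8.500²·sin(360°/32) = 225.52 mm²); the cube at (6, 13) is absent (z outside [3.5, 8.5]); Combining (union): only the r=8.5 cylinder is present, so the union is just that shape — area = 225.52 mm². At z = 4.8: the cylinder is absent (z outside [0, 4.5]); the cube at (6, 13) (footprint 25×19.5) is included at this height (area 487.50 mm²); Merging all regions: only the 25×19.5 cube at (6, 13) is present, so the union is just that shape — area = 487.50 mm². Checking containment: at z = 4.8 the cross-section extends beyond the z = 3.4 cross-section by about 487.50 mm².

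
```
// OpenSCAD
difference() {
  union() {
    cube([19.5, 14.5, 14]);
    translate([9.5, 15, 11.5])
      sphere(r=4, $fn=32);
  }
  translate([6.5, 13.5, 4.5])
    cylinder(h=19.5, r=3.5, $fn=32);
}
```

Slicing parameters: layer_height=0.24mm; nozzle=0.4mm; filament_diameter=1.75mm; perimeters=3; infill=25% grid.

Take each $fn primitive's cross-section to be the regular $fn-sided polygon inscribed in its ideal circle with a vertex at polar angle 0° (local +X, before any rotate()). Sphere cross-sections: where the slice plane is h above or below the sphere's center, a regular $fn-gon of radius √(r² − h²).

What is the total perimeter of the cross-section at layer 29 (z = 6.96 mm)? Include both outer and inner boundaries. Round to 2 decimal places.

At z = 6.96 mm: the cube is present — its section is the full 19.5×14.5 rectangle (perimeter 68.00 mm); the sphere at (9.5, 15) is absent (|z−center|=4.540 > r=4); Combining (union): only the 19.5×14.5 cube is present, so the union is just that shape — boundary = 68.00 mm; the r=3.5 cylinder at (6.5, 13.5) contributes a regular 32-gon of circumradius 3.5 (perimeter = 2·32·3.500·sin(180°/32) = 21.96 mm); Subtracting the remaining from the first: starting from the result so far, the r=3.5 cylinder at (6.5, 13.5) partially overlaps it — only the 26.00 mm² overlap (of its 38.24 mm²) is removed, clipping the outline — boundary = 74.34 mm. Overall, the cross-section is a single solid region. Total boundary length (outer) = 74.34 mm.

74.34 mm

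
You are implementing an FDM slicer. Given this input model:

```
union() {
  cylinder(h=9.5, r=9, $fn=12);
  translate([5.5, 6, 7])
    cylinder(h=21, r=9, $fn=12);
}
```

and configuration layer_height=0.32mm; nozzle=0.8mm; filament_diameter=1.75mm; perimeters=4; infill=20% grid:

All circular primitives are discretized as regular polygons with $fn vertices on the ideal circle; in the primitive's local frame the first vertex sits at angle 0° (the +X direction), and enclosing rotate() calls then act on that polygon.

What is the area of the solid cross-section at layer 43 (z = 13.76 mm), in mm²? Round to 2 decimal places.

At z = 13.76 mm: the cylinder is not intersected at this z (z outside [0, 9.5]); the r=9 cylinder at (5.5, 6) contributes a regular 12-gon of circumradius 9 (area = (12/2)·9.000²·sin(360°/12) = 243.00 mm²); Taking the union: only the r=9 cylinder at (5.5, 6) is present, so the union is just that shape — area = 243.00 mm². Overall, the cross-section is a single solid region. Net area = 243.00 mm².

243.00 mm²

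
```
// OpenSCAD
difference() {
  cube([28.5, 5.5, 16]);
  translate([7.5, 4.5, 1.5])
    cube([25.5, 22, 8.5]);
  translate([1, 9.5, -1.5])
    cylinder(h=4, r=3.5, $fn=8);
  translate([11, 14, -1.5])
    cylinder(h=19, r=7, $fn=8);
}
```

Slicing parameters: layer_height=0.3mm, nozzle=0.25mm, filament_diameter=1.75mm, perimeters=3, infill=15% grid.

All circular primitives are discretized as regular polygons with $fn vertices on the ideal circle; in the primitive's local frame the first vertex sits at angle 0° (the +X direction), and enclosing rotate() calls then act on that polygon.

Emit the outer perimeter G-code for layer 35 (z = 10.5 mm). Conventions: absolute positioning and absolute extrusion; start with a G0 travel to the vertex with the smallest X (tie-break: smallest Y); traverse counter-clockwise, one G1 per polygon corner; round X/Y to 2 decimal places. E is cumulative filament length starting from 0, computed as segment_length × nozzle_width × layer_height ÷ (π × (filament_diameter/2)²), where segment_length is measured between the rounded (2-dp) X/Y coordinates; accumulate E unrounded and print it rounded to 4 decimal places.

G0 X0.00 Y0.00 Z10.50
G1 X28.50 Y0.00 E0.8887
G1 X28.50 Y5.50 E1.0602
G1 X0.00 Y5.50 E1.9488
G1 X0.00 Y0.00 E2.1203

At z = 10.5 mm: the cube (footprint 28.5×5.5) is included at this height; the cube at (7.5, 4.5) does not reach this height (z outside [1.5, 10]); the cylinder at (1, 9.5) is absent (z outside [-1.5, 2.5]); the r=7 cylinder at (11, 14) gives a regular 8-gon of circumradius 7 (constant along its height); Taking the first minus the rest: starting from the 28.5×5.5 cube, the r=7 cylinder at (11, 14) misses the remaining region (no effect) — 1 connected region. The outline is a single polygon with 4 vertices. Extrusion per mm of travel: 0.25 × 0.3 / (π × 0.875²) = 0.031181. Accumulating E over each segment gives final E = 2.1203.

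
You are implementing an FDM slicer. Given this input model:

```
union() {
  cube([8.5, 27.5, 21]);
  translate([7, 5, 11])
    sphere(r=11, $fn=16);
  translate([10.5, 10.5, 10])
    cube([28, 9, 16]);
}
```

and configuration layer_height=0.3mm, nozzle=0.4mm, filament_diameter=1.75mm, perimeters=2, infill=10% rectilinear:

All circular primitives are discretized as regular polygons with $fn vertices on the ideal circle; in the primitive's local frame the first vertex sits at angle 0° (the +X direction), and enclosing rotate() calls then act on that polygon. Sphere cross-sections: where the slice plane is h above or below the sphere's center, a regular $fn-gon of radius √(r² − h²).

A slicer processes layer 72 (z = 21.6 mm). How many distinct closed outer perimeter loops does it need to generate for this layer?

At z = 21.6 mm: the cube is absent (z outside [0, 21]); the r=11 sphere at (7, 5) contributes a regular 16-gon of circumradius √(11²−10.6²) = 2.939; the cube at (10.5, 10.5) (footprint 28×9) is included at this height; Combining (union): the 2 present regions are separate (no shared area or edge), so areas and boundary lengths simply add and each stays a separate island — 2 connected regions. The result has 2 disconnected regions.

2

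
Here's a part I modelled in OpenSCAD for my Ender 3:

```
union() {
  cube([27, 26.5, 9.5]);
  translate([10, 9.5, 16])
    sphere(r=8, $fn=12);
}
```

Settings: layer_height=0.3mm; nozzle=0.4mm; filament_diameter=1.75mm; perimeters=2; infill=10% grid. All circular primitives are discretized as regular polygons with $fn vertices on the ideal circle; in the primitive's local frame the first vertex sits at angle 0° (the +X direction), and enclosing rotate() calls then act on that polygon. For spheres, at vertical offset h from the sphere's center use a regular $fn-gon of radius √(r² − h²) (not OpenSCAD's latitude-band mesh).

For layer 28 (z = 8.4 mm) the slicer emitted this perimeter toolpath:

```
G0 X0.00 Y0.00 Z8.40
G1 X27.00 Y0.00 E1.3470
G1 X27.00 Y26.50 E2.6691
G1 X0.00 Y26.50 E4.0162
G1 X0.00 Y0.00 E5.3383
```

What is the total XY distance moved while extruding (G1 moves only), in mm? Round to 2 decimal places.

107.00 mm

Sum the Euclidean lengths of each G1 segment: total = 107.00 mm.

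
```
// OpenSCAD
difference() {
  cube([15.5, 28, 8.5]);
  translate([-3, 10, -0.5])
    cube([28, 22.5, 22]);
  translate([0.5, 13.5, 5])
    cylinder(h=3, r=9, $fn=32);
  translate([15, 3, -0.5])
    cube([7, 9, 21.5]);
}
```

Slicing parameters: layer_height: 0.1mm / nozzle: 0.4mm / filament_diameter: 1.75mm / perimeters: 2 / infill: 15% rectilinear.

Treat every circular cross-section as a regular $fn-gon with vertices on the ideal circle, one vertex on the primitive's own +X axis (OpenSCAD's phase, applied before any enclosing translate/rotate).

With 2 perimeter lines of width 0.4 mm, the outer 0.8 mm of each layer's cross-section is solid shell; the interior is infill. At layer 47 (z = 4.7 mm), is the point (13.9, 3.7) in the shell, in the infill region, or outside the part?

At z = 4.7 mm: the cube is present — its section is the full 15.5×28 rectangle; the 28×22.5 cube at (-3, 10) contributes its full rectangle; the cylinder at (0.5, 13.5) is absent (z outside [5, 8]); the 7×9 cube at (15, 3) contributes its full rectangle; Subtracting the remaining from the first: starting from the 15.5×28 cube, the 28×22.5 cube at (-3, 10) partially overlaps it — only the 279.00 mm² overlap (of its 630.00 mm²) is removed, clipping the outline; the 7×9 cube at (15, 3) partially overlaps it — only the 3.50 mm² overlap (of its 63.00 mm²) is removed, clipping the outline — 1 connected region. Overall, the cross-section is a single solid region. The nearest boundary edge runs (15.00, 10.00)→(15.00, 3.00); distance from the point to it = 1.10 mm. The point is inside the cross-section and 1.10 mm from the nearest boundary — more than the 0.8 mm shell width (2 × 0.4), so it's in the infill interior.

infill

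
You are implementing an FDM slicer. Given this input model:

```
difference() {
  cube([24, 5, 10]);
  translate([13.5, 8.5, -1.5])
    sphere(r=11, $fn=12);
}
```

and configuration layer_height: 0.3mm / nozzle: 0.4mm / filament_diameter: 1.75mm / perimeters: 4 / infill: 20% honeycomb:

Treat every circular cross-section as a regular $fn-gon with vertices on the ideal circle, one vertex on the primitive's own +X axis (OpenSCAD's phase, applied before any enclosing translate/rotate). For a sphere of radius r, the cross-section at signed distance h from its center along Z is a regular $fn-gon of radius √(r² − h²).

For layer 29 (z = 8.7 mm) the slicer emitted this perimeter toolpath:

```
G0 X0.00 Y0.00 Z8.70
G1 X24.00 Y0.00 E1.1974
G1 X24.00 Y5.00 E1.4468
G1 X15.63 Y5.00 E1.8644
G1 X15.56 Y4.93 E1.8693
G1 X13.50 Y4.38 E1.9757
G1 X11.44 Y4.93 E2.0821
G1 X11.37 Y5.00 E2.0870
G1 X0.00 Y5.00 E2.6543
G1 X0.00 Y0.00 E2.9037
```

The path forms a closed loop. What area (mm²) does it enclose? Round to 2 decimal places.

118.57 mm²

Apply the shoelace formula to the sequence of (X, Y) vertices; enclosed area = 118.57 mm².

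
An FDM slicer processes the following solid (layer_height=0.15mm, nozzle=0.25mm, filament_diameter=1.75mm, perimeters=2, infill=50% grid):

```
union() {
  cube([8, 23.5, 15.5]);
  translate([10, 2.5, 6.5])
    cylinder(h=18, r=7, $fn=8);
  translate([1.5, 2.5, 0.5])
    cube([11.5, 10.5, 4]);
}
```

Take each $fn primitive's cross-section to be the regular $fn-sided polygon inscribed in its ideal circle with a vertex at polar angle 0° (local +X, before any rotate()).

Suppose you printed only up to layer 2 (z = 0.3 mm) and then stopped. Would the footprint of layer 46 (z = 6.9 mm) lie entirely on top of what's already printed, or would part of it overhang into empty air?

Compare the two slices. At z = 0.3: the cube (footprint 8×23.5) is included at this height (area 188.00 mm²); the cylinder at (10, 2.5) does not reach this height (z outside [6.5, 24.5]); the cube at (1.5, 2.5) is absent (z outside [0.5, 4.5]); Combining (union): only the 8×23.5 cube is present, so the union is just that shape — area = 188.00 mm². At z = 6.9: the cube (footprint 8×23.5) is included at this height (area 188.00 mm²); the r=7 cylinder at (10, 2.5) contributes a regular 8-gon of circumradius 7 (area = (8/2)·7.000²·sin(360°/8) = 138.59 mm²); the cube at (1.5, 2.5) is not intersected at this z (z outside [0.5, 4.5]); Taking the union: the regions partially overlap — summed areas 326.59 mm² minus the doubly-counted overlap 32.68 mm² gives 293.91 mm² — area = 293.91 mm². Checking containment: at z = 6.9 the cross-section extends beyond the z = 0.3 cross-section by about 105.91 mm².

part overhangs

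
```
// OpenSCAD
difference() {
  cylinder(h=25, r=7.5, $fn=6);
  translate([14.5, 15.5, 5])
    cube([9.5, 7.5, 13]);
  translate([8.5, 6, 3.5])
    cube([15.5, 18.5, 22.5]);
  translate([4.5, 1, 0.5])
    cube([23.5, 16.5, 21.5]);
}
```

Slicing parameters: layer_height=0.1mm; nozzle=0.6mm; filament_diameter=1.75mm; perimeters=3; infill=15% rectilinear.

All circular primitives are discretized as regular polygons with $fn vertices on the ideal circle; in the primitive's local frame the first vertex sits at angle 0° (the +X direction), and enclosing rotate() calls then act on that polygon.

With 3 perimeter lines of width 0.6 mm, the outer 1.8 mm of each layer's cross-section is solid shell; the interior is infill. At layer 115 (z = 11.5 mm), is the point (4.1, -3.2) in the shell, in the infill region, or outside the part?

At z = 11.5 mm: the r=7.5 cylinder gives a regular 6-gon of circumradius 7.5 (constant along its height); the cube at (14.5, 15.5) (footprint 9.5×7.5) is included at this height; the 15.5×18.5 cube at (8.5, 6) contributes its full rectangle; the cube at (4.5, 1) is present — its section is the full 23.5×16.5 rectangle; After the difference (first − rest): starting from the r=7.5 cylinder, the 9.5×7.5 cube at (14.5, 15.5) misses the remaining region (no effect); the 15.5×18.5 cube at (8.5, 6) misses the remaining region (no effect); the 23.5×16.5 cube at (4.5, 1) partially overlaps it — only the 5.08 mm² overlap (of its 387.75 mm²) is removed, clipping the outline — 1 connected region. Overall, the cross-section is a single solid region. The nearest boundary edge runs (7.50, 0.00)→(3.75, -6.50); distance from the point to it = 1.34 mm. The point is inside the cross-section, 1.34 mm from the nearest boundary — within the 1.8 mm shell band (3 × 0.6).

shell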